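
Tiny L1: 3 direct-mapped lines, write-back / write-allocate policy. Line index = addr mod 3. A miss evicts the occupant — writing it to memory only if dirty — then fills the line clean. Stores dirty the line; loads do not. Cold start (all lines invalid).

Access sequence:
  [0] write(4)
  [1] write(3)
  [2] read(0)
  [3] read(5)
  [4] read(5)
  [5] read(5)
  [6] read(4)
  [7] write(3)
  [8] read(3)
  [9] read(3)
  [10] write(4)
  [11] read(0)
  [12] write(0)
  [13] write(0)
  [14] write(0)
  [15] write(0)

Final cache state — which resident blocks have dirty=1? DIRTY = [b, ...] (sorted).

0: W B4 → L1 miss [D]
1: W B3 → L0 miss [D]
2: R B0 → L0 miss wb→B3 [-]
3: R B5 → L2 miss [-]
4: R B5 → L2 hit [-]
5: R B5 → L2 hit [-]
6: R B4 → L1 hit [D]
7: W B3 → L0 miss [D]
8: R B3 → L0 hit [D]
9: R B3 → L0 hit [D]
10: W B4 → L1 hit [D]
11: R B0 → L0 miss wb→B3 [-]
12: W B0 → L0 hit [D]
13: W B0 → L0 hit [D]
14: W B0 → L0 hit [D]
15: W B0 → L0 hit [D]

DIRTY = [0, 4]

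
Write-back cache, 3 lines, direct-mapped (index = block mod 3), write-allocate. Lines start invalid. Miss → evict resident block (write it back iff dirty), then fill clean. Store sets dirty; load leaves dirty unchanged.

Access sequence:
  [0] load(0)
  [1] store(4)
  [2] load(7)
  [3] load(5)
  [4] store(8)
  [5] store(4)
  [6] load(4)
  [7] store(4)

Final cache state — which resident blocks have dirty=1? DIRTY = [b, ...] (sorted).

DIRTY = [4, 8]

  0 | R B0 → L0 miss [-]
  1 | W B4 → L1 miss [D]
  2 | R B7 → L1 miss wb→B4 [-]
  3 | R B5 → L2 miss [-]
  4 | W B8 → L2 miss [D]
  5 | W B4 → L1 miss [D]
  6 | R B4 → L1 hit [D]
  7 | W B4 → L1 hit [D]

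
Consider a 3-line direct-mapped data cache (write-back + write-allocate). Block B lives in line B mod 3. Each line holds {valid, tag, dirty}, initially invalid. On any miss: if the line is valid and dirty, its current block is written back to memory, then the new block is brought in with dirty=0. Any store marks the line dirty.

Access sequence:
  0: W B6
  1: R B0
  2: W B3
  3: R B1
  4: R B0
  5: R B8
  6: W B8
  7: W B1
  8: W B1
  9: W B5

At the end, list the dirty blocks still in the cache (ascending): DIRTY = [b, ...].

DIRTY = [1, 5]

0: W B6 -> L0 miss  d=D]
1: R B0 -> L0 miss wb->B6  d=-]
2: W B3 -> L0 miss  d=D]
3: R B1 -> L1 miss  d=-]
4: R B0 -> L0 miss wb->B3  d=-]
5: R B8 -> L2 miss  d=-]
6: W B8 -> L2 hit  d=D]
7: W B1 -> L1 hit  d=D]
8: W B1 -> L1 hit  d=D]
9: W B5 -> L2 miss wb->B8  d=D]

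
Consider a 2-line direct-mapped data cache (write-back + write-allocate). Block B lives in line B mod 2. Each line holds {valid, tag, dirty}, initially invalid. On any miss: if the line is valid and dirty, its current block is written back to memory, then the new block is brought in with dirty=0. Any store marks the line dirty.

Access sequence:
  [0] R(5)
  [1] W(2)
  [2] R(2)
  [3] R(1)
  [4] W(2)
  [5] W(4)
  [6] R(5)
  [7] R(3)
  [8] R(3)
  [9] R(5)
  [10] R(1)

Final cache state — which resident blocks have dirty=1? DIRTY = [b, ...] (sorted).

0: R B5 → L1 miss [-]
1: W B2 → L0 miss [D]
2: R B2 → L0 hit [D]
3: R B1 → L1 miss [-]
4: W B2 → L0 hit [D]
5: W B4 → L0 miss wb→B2 [D]
6: R B5 → L1 miss [-]
7: R B3 → L1 miss [-]
8: R B3 → L1 hit [-]
9: R B5 → L1 miss [-]
10: R B1 → L1 miss [-]

DIRTY = [4]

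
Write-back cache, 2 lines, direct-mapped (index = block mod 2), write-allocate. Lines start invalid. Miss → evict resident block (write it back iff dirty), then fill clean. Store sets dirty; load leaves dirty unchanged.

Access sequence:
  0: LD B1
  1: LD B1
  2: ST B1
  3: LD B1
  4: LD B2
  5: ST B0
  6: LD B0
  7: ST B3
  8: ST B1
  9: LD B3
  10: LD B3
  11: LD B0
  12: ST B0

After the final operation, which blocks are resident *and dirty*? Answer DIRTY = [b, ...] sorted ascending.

  0 | R B1 → L1 miss [-]
  1 | R B1 → L1 hit [-]
  2 | W B1 → L1 hit [D]
  3 | R B1 → L1 hit [D]
  4 | R B2 → L0 miss [-]
  5 | W B0 → L0 miss [D]
  6 | R B0 → L0 hit [D]
  7 | W B3 → L1 miss wb→B1 [D]
  8 | W B1 → L1 miss wb→B3 [D]
  9 | R B3 → L1 miss wb→B1 [-]
  10 | R B3 → L1 hit [-]
  11 | R B0 → L0 hit [D]
  12 | W B0 → L0 hit [D]

DIRTY = [0]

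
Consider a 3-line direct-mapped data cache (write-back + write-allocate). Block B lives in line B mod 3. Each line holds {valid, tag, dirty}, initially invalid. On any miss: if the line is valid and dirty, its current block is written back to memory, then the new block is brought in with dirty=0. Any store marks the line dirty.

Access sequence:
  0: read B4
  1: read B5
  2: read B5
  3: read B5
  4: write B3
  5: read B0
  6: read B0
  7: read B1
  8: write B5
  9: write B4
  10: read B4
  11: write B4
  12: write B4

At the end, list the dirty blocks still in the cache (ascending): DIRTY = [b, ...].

0: R B4 → L1 miss [-]
1: R B5 → L2 miss [-]
2: R B5 → L2 hit [-]
3: R B5 → L2 hit [-]
4: W B3 → L0 miss [D]
5: R B0 → L0 miss wb→B3 [-]
6: R B0 → L0 hit [-]
7: R B1 → L1 miss [-]
8: W B5 → L2 hit [D]
9: W B4 → L1 miss [D]
10: R B4 → L1 hit [D]
11: W B4 → L1 hit [D]
12: W B4 → L1 hit [D]

DIRTY = [4, 5]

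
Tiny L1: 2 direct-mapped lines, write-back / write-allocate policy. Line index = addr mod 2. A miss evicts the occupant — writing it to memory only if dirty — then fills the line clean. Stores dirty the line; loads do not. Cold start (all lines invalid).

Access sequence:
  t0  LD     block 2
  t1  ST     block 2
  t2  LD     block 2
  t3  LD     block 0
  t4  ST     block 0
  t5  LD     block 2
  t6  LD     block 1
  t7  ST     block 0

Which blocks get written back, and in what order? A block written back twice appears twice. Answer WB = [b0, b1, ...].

0: R B2 -> L0 miss  d=-]
1: W B2 -> L0 hit  d=D]
2: R B2 -> L0 hit  d=D]
3: R B0 -> L0 miss wb->B2  d=-]
4: W B0 -> L0 hit  d=D]
5: R B2 -> L0 miss wb->B0  d=-]
6: R B1 -> L1 miss  d=-]
7: W B0 -> L0 miss  d=D]

WB = [2, 0]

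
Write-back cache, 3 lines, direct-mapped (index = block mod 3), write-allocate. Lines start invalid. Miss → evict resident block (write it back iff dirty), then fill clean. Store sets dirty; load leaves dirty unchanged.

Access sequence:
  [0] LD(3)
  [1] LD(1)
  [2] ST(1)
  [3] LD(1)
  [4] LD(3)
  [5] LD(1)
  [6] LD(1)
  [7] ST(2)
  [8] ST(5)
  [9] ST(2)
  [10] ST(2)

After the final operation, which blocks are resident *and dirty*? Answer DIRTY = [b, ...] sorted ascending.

0: R B3 -> L0 miss  d=-]
1: R B1 -> L1 miss  d=-]
2: W B1 -> L1 hit  d=D]
3: R B1 -> L1 hit  d=D]
4: R B3 -> L0 hit  d=-]
5: R B1 -> L1 hit  d=D]
6: R B1 -> L1 hit  d=D]
7: W B2 -> L2 miss  d=D]
8: W B5 -> L2 miss wb->B2  d=D]
9: W B2 -> L2 miss wb->B5  d=D]
10: W B2 -> L2 hit  d=D]

DIRTY = [1, 2]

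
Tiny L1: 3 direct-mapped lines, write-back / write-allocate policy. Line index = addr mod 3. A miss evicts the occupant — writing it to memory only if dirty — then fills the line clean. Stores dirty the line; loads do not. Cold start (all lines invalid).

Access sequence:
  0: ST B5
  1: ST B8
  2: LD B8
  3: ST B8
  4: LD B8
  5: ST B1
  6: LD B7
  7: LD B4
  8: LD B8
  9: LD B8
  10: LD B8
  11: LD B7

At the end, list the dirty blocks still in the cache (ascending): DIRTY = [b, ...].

DIRTY = [8]

  0 | W B5 → L2 miss [D]
  1 | W B8 → L2 miss wb→B5 [D]
  2 | R B8 → L2 hit [D]
  3 | W B8 → L2 hit [D]
  4 | R B8 → L2 hit [D]
  5 | W B1 → L1 miss [D]
  6 | R B7 → L1 miss wb→B1 [-]
  7 | R B4 → L1 miss [-]
  8 | R B8 → L2 hit [D]
  9 | R B8 → L2 hit [D]
  10 | R B8 → L2 hit [D]
  11 | R B7 → L1 miss [-]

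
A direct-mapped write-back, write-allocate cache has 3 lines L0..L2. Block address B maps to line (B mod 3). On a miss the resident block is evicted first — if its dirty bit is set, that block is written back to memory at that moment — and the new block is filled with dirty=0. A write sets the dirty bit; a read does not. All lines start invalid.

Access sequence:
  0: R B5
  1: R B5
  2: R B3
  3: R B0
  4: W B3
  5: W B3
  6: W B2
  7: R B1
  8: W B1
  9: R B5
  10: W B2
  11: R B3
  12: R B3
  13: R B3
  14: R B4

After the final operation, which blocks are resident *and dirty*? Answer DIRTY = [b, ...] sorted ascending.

DIRTY = [2, 3]

0: R B5 -> L2 miss  d=-]
1: R B5 -> L2 hit  d=-]
2: R B3 -> L0 miss  d=-]
3: R B0 -> L0 miss  d=-]
4: W B3 -> L0 miss  d=D]
5: W B3 -> L0 hit  d=D]
6: W B2 -> L2 miss  d=D]
7: R B1 -> L1 miss  d=-]
8: W B1 -> L1 hit  d=D]
9: R B5 -> L2 miss wb->B2  d=-]
10: W B2 -> L2 miss  d=D]
11: R B3 -> L0 hit  d=D]
12: R B3 -> L0 hit  d=D]
13: R B3 -> L0 hit  d=D]
14: R B4 -> L1 miss wb->B1  d=-]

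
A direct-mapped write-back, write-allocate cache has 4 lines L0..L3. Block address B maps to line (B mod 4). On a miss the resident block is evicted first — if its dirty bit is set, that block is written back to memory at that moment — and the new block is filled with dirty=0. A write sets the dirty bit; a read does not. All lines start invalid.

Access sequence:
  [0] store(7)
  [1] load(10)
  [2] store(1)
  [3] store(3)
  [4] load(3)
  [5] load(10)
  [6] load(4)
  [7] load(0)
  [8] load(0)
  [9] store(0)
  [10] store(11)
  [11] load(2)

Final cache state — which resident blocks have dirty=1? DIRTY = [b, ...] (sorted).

DIRTY = [0, 1, 11]

  0 | W B7 → L3 miss [D]
  1 | R B10 → L2 miss [-]
  2 | W B1 → L1 miss [D]
  3 | W B3 → L3 miss wb→B7 [D]
  4 | R B3 → L3 hit [D]
  5 | R B10 → L2 hit [-]
  6 | R B4 → L0 miss [-]
  7 | R B0 → L0 miss [-]
  8 | R B0 → L0 hit [-]
  9 | W B0 → L0 hit [D]
  10 | W B11 → L3 miss wb→B3 [D]
  11 | R B2 → L2 miss [-]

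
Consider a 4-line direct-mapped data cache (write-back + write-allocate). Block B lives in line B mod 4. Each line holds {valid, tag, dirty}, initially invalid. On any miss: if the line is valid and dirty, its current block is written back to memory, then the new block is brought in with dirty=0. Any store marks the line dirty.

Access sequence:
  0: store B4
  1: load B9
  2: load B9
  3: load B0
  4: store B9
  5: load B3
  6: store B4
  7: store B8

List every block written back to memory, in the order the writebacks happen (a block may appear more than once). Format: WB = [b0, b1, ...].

WB = [4, 4]

  0 | W B4 → L0 miss [D]
  1 | R B9 → L1 miss [-]
  2 | R B9 → L1 hit [-]
  3 | R B0 → L0 miss wb→B4 [-]
  4 | W B9 → L1 hit [D]
  5 | R B3 → L3 miss [-]
  6 | W B4 → L0 miss [D]
  7 | W B8 → L0 miss wb→B4 [D]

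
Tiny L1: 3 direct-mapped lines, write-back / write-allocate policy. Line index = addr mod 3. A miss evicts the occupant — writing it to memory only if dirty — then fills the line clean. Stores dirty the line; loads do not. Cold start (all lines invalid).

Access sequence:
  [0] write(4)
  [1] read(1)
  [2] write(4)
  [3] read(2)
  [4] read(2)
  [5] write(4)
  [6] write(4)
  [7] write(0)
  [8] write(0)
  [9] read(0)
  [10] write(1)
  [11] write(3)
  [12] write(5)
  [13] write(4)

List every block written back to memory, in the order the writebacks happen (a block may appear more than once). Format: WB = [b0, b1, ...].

WB = [4, 4, 0, 1]

0: W B4 → L1 miss [D]
1: R B1 → L1 miss wb→B4 [-]
2: W B4 → L1 miss [D]
3: R B2 → L2 miss [-]
4: R B2 → L2 hit [-]
5: W B4 → L1 hit [D]
6: W B4 → L1 hit [D]
7: W B0 → L0 miss [D]
8: W B0 → L0 hit [D]
9: R B0 → L0 hit [D]
10: W B1 → L1 miss wb→B4 [D]
11: W B3 → L0 miss wb→B0 [D]
12: W B5 → L2 miss [D]
13: W B4 → L1 miss wb→B1 [D]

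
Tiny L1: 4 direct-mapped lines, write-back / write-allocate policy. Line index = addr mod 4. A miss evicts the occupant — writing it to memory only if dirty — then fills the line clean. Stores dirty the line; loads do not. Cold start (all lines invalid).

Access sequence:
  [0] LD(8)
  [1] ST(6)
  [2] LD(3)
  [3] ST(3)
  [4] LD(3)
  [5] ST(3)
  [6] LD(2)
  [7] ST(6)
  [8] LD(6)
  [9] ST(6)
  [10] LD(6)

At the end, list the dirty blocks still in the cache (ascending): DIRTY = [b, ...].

0: R B8 -> L0 miss  d=-]
1: W B6 -> L2 miss  d=D]
2: R B3 -> L3 miss  d=-]
3: W B3 -> L3 hit  d=D]
4: R B3 -> L3 hit  d=D]
5: W B3 -> L3 hit  d=D]
6: R B2 -> L2 miss wb->B6  d=-]
7: W B6 -> L2 miss  d=D]
8: R B6 -> L2 hit  d=D]
9: W B6 -> L2 hit  d=D]
10: R B6 -> L2 hit  d=D]

DIRTY = [3, 6]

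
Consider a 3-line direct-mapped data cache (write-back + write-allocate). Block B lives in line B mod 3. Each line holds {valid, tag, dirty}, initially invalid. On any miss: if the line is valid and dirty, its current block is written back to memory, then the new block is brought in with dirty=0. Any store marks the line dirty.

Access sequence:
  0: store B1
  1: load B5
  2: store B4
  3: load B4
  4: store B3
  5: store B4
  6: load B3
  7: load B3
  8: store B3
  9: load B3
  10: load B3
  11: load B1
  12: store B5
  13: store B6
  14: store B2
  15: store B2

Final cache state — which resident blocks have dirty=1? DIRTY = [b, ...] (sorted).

0: W B1 -> L1 miss  d=D]
1: R B5 -> L2 miss  d=-]
2: W B4 -> L1 miss wb->B1  d=D]
3: R B4 -> L1 hit  d=D]
4: W B3 -> L0 miss  d=D]
5: W B4 -> L1 hit  d=D]
6: R B3 -> L0 hit  d=D]
7: R B3 -> L0 hit  d=D]
8: W B3 -> L0 hit  d=D]
9: R B3 -> L0 hit  d=D]
10: R B3 -> L0 hit  d=D]
11: R B1 -> L1 miss wb->B4  d=-]
12: W B5 -> L2 hit  d=D]
13: W B6 -> L0 miss wb->B3  d=D]
14: W B2 -> L2 miss wb->B5  d=D]
15: W B2 -> L2 hit  d=D]

DIRTY = [2, 6]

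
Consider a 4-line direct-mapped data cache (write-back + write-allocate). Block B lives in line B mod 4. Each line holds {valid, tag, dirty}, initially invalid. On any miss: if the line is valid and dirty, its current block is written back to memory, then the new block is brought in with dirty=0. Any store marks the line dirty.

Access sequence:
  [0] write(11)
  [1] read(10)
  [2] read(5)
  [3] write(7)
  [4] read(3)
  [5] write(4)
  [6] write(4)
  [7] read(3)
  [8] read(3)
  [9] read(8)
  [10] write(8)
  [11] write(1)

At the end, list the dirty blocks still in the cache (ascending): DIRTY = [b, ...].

DIRTY = [1, 8]

  0 | W B11 → L3 miss [D]
  1 | R B10 → L2 miss [-]
  2 | R B5 → L1 miss [-]
  3 | W B7 → L3 miss wb→B11 [D]
  4 | R B3 → L3 miss wb→B7 [-]
  5 | W B4 → L0 miss [D]
  6 | W B4 → L0 hit [D]
  7 | R B3 → L3 hit [-]
  8 | R B3 → L3 hit [-]
  9 | R B8 → L0 miss wb→B4 [-]
  10 | W B8 → L0 hit [D]
  11 | W B1 → L1 miss [D]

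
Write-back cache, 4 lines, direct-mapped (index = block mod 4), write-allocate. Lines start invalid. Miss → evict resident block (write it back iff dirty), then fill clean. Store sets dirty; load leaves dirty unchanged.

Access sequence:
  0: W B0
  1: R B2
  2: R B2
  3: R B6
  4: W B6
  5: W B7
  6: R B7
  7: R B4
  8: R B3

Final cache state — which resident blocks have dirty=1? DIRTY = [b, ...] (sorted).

  0 | W B0 → L0 miss [D]
  1 | R B2 → L2 miss [-]
  2 | R B2 → L2 hit [-]
  3 | R B6 → L2 miss [-]
  4 | W B6 → L2 hit [D]
  5 | W B7 → L3 miss [D]
  6 | R B7 → L3 hit [D]
  7 | R B4 → L0 miss wb→B0 [-]
  8 | R B3 → L3 miss wb→B7 [-]

DIRTY = [6]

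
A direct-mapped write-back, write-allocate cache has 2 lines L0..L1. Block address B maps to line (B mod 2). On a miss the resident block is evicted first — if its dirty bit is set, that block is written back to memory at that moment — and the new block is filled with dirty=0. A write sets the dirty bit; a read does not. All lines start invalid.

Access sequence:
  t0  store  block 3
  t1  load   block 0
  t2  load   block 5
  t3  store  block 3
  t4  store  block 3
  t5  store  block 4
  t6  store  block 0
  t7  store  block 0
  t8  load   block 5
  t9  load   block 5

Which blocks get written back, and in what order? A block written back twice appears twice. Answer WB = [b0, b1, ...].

0: W B3 → L1 miss [D]
1: R B0 → L0 miss [-]
2: R B5 → L1 miss wb→B3 [-]
3: W B3 → L1 miss [D]
4: W B3 → L1 hit [D]
5: W B4 → L0 miss [D]
6: W B0 → L0 miss wb→B4 [D]
7: W B0 → L0 hit [D]
8: R B5 → L1 miss wb→B3 [-]
9: R B5 → L1 hit [-]

WB = [3, 4, 3]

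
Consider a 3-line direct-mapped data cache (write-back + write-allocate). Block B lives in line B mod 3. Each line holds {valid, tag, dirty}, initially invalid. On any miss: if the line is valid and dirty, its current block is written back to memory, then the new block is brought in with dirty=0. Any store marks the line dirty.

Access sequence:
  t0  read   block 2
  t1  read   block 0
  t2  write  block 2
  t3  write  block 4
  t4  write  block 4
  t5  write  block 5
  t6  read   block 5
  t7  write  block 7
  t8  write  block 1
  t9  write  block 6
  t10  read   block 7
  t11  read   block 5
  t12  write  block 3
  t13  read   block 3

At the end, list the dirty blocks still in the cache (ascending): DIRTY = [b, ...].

DIRTY = [3, 5]

0: R B2 -> L2 miss  d=-]
1: R B0 -> L0 miss  d=-]
2: W B2 -> L2 hit  d=D]
3: W B4 -> L1 miss  d=D]
4: W B4 -> L1 hit  d=D]
5: W B5 -> L2 miss wb->B2  d=D]
6: R B5 -> L2 hit  d=D]
7: W B7 -> L1 miss wb->B4  d=D]
8: W B1 -> L1 miss wb->B7  d=D]
9: W B6 -> L0 miss  d=D]
10: R B7 -> L1 miss wb->B1  d=-]
11: R B5 -> L2 hit  d=D]
12: W B3 -> L0 miss wb->B6  d=D]
13: R B3 -> L0 hit  d=D]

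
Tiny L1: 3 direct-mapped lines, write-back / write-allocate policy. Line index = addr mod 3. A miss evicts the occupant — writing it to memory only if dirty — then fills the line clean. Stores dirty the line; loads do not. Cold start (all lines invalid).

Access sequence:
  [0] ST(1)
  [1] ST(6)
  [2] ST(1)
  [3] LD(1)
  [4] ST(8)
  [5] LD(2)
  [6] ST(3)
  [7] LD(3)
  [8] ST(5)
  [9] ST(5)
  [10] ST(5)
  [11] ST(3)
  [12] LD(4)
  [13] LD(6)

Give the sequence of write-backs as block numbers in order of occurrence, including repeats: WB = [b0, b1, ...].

WB = [8, 6, 1, 3]

0: W B1 -> L1 miss  d=D]
1: W B6 -> L0 miss  d=D]
2: W B1 -> L1 hit  d=D]
3: R B1 -> L1 hit  d=D]
4: W B8 -> L2 miss  d=D]
5: R B2 -> L2 miss wb->B8  d=-]
6: W B3 -> L0 miss wb->B6  d=D]
7: R B3 -> L0 hit  d=D]
8: W B5 -> L2 miss  d=D]
9: W B5 -> L2 hit  d=D]
10: W B5 -> L2 hit  d=D]
11: W B3 -> L0 hit  d=D]
12: R B4 -> L1 miss wb->B1  d=-]
13: R B6 -> L0 miss wb->B3  d=-]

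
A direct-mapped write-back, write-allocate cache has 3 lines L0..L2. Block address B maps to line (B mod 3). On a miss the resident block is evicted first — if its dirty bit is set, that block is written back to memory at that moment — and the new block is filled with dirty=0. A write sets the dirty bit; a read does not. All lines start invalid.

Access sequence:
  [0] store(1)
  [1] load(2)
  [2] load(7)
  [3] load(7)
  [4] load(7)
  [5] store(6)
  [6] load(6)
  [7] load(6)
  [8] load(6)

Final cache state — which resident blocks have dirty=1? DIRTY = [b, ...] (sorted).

DIRTY = [6]

  0 | W B1 → L1 miss [D]
  1 | R B2 → L2 miss [-]
  2 | R B7 → L1 miss wb→B1 [-]
  3 | R B7 → L1 hit [-]
  4 | R B7 → L1 hit [-]
  5 | W B6 → L0 miss [D]
  6 | R B6 → L0 hit [D]
  7 | R B6 → L0 hit [D]
  8 | R B6 → L0 hit [D]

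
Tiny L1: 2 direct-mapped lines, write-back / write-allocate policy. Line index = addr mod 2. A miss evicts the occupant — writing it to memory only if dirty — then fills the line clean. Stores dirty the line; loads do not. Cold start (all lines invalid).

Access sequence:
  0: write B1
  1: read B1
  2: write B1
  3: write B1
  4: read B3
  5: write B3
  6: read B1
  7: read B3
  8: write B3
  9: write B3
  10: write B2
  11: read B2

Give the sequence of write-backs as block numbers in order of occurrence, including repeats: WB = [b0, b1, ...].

WB = [1, 3]

  0 | W B1 → L1 miss [D]
  1 | R B1 → L1 hit [D]
  2 | W B1 → L1 hit [D]
  3 | W B1 → L1 hit [D]
  4 | R B3 → L1 miss wb→B1 [-]
  5 | W B3 → L1 hit [D]
  6 | R B1 → L1 miss wb→B3 [-]
  7 | R B3 → L1 miss [-]
  8 | W B3 → L1 hit [D]
  9 | W B3 → L1 hit [D]
  10 | W B2 → L0 miss [D]
  11 | R B2 → L0 hit [D]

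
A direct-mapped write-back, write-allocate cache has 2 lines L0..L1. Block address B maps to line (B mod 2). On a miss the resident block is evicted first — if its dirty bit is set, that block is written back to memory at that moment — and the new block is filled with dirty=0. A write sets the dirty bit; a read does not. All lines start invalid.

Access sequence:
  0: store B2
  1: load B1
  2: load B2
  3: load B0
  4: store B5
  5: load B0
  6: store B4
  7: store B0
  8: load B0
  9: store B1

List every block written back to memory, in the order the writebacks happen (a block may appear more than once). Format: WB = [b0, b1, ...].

WB = [2, 4, 5]

0: W B2 → L0 miss [D]
1: R B1 → L1 miss [-]
2: R B2 → L0 hit [D]
3: R B0 → L0 miss wb→B2 [-]
4: W B5 → L1 miss [D]
5: R B0 → L0 hit [-]
6: W B4 → L0 miss [D]
7: W B0 → L0 miss wb→B4 [D]
8: R B0 → L0 hit [D]
9: W B1 → L1 miss wb→B5 [D]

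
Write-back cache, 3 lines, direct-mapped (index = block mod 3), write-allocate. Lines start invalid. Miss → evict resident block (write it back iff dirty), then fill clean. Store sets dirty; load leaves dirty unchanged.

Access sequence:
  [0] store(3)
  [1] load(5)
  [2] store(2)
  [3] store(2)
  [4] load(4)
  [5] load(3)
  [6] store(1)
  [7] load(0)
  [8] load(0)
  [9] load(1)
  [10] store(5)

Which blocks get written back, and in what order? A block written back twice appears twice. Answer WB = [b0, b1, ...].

WB = [3, 2]

0: W B3 -> L0 miss  d=D]
1: R B5 -> L2 miss  d=-]
2: W B2 -> L2 miss  d=D]
3: W B2 -> L2 hit  d=D]
4: R B4 -> L1 miss  d=-]
5: R B3 -> L0 hit  d=D]
6: W B1 -> L1 miss  d=D]
7: R B0 -> L0 miss wb->B3  d=-]
8: R B0 -> L0 hit  d=-]
9: R B1 -> L1 hit  d=D]
10: W B5 -> L2 miss wb->B2  d=D]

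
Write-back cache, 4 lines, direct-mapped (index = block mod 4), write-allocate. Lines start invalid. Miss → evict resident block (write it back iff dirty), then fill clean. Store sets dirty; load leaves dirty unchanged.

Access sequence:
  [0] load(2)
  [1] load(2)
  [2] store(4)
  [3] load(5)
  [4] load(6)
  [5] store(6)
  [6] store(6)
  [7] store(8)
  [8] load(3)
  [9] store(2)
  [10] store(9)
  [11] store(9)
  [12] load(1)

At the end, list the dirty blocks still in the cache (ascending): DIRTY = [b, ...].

DIRTY = [2, 8]

  0 | R B2 → L2 miss [-]
  1 | R B2 → L2 hit [-]
  2 | W B4 → L0 miss [D]
  3 | R B5 → L1 miss [-]
  4 | R B6 → L2 miss [-]
  5 | W B6 → L2 hit [D]
  6 | W B6 → L2 hit [D]
  7 | W B8 → L0 miss wb→B4 [D]
  8 | R B3 → L3 miss [-]
  9 | W B2 → L2 miss wb→B6 [D]
  10 | W B9 → L1 miss [D]
  11 | W B9 → L1 hit [D]
  12 | R B1 → L1 miss wb→B9 [-]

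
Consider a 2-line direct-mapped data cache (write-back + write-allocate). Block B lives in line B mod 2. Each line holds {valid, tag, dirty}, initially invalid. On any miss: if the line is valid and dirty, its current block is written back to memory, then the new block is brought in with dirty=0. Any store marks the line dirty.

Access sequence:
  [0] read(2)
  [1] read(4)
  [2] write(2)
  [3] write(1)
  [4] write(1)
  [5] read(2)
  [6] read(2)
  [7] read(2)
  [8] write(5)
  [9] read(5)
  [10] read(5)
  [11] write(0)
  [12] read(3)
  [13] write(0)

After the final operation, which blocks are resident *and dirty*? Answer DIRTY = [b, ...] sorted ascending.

0: R B2 -> L0 miss  d=-]
1: R B4 -> L0 miss  d=-]
2: W B2 -> L0 miss  d=D]
3: W B1 -> L1 miss  d=D]
4: W B1 -> L1 hit  d=D]
5: R B2 -> L0 hit  d=D]
6: R B2 -> L0 hit  d=D]
7: R B2 -> L0 hit  d=D]
8: W B5 -> L1 miss wb->B1  d=D]
9: R B5 -> L1 hit  d=D]
10: R B5 -> L1 hit  d=D]
11: W B0 -> L0 miss wb->B2  d=D]
12: R B3 -> L1 miss wb->B5  d=-]
13: W B0 -> L0 hit  d=D]

DIRTY = [0]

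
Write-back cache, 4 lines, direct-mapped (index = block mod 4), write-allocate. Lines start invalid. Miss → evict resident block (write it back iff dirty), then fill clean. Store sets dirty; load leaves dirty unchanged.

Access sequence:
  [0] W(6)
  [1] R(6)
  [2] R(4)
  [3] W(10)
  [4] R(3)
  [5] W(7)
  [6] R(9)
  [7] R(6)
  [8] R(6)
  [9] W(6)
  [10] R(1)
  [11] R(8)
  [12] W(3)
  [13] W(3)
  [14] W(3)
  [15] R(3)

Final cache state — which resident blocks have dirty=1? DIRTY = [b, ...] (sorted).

DIRTY = [3, 6]

0: W B6 → L2 miss [D]
1: R B6 → L2 hit [D]
2: R B4 → L0 miss [-]
3: W B10 → L2 miss wb→B6 [D]
4: R B3 → L3 miss [-]
5: W B7 → L3 miss [D]
6: R B9 → L1 miss [-]
7: R B6 → L2 miss wb→B10 [-]
8: R B6 → L2 hit [-]
9: W B6 → L2 hit [D]
10: R B1 → L1 miss [-]
11: R B8 → L0 miss [-]
12: W B3 → L3 miss wb→B7 [D]
13: W B3 → L3 hit [D]
14: W B3 → L3 hit [D]
15: R B3 → L3 hit [D]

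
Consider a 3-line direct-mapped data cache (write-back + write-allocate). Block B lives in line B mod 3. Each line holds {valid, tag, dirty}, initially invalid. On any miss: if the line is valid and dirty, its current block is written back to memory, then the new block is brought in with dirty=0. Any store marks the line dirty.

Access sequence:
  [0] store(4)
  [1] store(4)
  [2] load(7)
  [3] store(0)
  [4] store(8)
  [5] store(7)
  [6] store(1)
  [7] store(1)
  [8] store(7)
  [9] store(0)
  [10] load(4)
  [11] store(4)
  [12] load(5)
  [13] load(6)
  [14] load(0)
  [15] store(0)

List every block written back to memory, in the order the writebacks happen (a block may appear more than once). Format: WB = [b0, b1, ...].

WB = [4, 7, 1, 7, 8, 0]

0: W B4 -> L1 miss  d=D]
1: W B4 -> L1 hit  d=D]
2: R B7 -> L1 miss wb->B4  d=-]
3: W B0 -> L0 miss  d=D]
4: W B8 -> L2 miss  d=D]
5: W B7 -> L1 hit  d=D]
6: W B1 -> L1 miss wb->B7  d=D]
7: W B1 -> L1 hit  d=D]
8: W B7 -> L1 miss wb->B1  d=D]
9: W B0 -> L0 hit  d=D]
10: R B4 -> L1 miss wb->B7  d=-]
11: W B4 -> L1 hit  d=D]
12: R B5 -> L2 miss wb->B8  d=-]
13: R B6 -> L0 miss wb->B0  d=-]
14: R B0 -> L0 miss  d=-]
15: W B0 -> L0 hit  d=D]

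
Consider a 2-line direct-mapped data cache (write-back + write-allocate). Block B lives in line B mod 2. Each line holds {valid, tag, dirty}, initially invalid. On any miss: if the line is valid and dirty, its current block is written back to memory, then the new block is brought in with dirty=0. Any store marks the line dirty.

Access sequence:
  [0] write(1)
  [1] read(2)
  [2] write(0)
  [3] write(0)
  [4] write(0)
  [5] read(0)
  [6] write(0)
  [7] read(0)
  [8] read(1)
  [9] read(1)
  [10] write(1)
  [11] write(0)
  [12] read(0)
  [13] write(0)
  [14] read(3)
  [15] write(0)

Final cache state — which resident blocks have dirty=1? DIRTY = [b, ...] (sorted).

0: W B1 → L1 miss [D]
1: R B2 → L0 miss [-]
2: W B0 → L0 miss [D]
3: W B0 → L0 hit [D]
4: W B0 → L0 hit [D]
5: R B0 → L0 hit [D]
6: W B0 → L0 hit [D]
7: R B0 → L0 hit [D]
8: R B1 → L1 hit [D]
9: R B1 → L1 hit [D]
10: W B1 → L1 hit [D]
11: W B0 → L0 hit [D]
12: R B0 → L0 hit [D]
13: W B0 → L0 hit [D]
14: R B3 → L1 miss wb→B1 [-]
15: W B0 → L0 hit [D]

DIRTY = [0]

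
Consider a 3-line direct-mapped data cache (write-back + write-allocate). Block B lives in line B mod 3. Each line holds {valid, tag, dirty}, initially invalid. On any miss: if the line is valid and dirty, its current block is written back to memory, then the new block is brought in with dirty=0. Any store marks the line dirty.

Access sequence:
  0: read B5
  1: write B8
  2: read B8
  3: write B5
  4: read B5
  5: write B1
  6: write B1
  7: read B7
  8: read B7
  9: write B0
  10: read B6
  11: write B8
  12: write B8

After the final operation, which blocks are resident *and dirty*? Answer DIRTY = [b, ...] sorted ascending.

DIRTY = [8]

0: R B5 → L2 miss [-]
1: W B8 → L2 miss [D]
2: R B8 → L2 hit [D]
3: W B5 → L2 miss wb→B8 [D]
4: R B5 → L2 hit [D]
5: W B1 → L1 miss [D]
6: W B1 → L1 hit [D]
7: R B7 → L1 miss wb→B1 [-]
8: R B7 → L1 hit [-]
9: W B0 → L0 miss [D]
10: R B6 → L0 miss wb→B0 [-]
11: W B8 → L2 miss wb→B5 [D]
12: W B8 → L2 hit [D]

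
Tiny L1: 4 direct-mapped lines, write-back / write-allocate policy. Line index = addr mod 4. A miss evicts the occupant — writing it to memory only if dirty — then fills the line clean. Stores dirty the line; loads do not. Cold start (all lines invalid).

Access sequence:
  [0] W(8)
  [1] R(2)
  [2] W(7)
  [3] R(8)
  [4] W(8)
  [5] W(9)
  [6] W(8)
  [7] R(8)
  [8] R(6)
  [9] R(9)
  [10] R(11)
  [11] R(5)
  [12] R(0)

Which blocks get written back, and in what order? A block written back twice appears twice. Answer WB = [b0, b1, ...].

  0 | W B8 → L0 miss [D]
  1 | R B2 → L2 miss [-]
  2 | W B7 → L3 miss [D]
  3 | R B8 → L0 hit [D]
  4 | W B8 → L0 hit [D]
  5 | W B9 → L1 miss [D]
  6 | W B8 → L0 hit [D]
  7 | R B8 → L0 hit [D]
  8 | R B6 → L2 miss [-]
  9 | R B9 → L1 hit [D]
  10 | R B11 → L3 miss wb→B7 [-]
  11 | R B5 → L1 miss wb→B9 [-]
  12 | R B0 → L0 miss wb→B8 [-]

WB = [7, 9, 8]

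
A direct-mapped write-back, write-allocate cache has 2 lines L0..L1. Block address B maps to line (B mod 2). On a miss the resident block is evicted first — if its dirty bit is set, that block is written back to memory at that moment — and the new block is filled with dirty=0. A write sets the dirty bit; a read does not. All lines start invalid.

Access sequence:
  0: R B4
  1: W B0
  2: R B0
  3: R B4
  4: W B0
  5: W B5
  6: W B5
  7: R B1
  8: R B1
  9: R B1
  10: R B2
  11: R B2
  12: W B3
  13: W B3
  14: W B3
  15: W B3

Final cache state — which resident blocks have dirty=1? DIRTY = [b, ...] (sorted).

0: R B4 → L0 miss [-]
1: W B0 → L0 miss [D]
2: R B0 → L0 hit [D]
3: R B4 → L0 miss wb→B0 [-]
4: W B0 → L0 miss [D]
5: W B5 → L1 miss [D]
6: W B5 → L1 hit [D]
7: R B1 → L1 miss wb→B5 [-]
8: R B1 → L1 hit [-]
9: R B1 → L1 hit [-]
10: R B2 → L0 miss wb→B0 [-]
11: R B2 → L0 hit [-]
12: W B3 → L1 miss [D]
13: W B3 → L1 hit [D]
14: W B3 → L1 hit [D]
15: W B3 → L1 hit [D]

DIRTY = [3]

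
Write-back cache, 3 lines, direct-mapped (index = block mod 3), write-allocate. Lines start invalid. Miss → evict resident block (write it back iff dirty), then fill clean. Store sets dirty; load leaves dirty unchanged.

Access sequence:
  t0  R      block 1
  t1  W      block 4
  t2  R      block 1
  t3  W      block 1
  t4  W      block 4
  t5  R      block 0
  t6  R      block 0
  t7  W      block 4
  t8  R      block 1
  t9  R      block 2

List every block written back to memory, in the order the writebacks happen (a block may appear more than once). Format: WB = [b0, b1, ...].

0: R B1 -> L1 miss  d=-]
1: W B4 -> L1 miss  d=D]
2: R B1 -> L1 miss wb->B4  d=-]
3: W B1 -> L1 hit  d=D]
4: W B4 -> L1 miss wb->B1  d=D]
5: R B0 -> L0 miss  d=-]
6: R B0 -> L0 hit  d=-]
7: W B4 -> L1 hit  d=D]
8: R B1 -> L1 miss wb->B4  d=-]
9: R B2 -> L2 miss  d=-]

WB = [4, 1, 4]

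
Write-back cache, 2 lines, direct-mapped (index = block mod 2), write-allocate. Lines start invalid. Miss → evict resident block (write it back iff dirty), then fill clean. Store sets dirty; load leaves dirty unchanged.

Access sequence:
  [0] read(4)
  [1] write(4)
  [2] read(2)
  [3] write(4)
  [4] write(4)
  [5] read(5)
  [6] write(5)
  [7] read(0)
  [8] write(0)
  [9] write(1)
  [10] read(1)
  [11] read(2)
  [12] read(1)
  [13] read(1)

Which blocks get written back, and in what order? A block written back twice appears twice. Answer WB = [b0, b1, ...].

WB = [4, 4, 5, 0]

0: R B4 -> L0 miss  d=-]
1: W B4 -> L0 hit  d=D]
2: R B2 -> L0 miss wb->B4  d=-]
3: W B4 -> L0 miss  d=D]
4: W B4 -> L0 hit  d=D]
5: R B5 -> L1 miss  d=-]
6: W B5 -> L1 hit  d=D]
7: R B0 -> L0 miss wb->B4  d=-]
8: W B0 -> L0 hit  d=D]
9: W B1 -> L1 miss wb->B5  d=D]
10: R B1 -> L1 hit  d=D]
11: R B2 -> L0 miss wb->B0  d=-]
12: R B1 -> L1 hit  d=D]
13: R B1 -> L1 hit  d=D]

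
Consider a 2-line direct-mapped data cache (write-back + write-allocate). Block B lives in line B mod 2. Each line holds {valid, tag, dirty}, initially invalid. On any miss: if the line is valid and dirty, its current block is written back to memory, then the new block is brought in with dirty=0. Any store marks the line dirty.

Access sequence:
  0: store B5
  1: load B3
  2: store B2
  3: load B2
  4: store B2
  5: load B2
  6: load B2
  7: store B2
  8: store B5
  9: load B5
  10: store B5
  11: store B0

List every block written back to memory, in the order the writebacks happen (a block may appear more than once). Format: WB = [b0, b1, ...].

WB = [5, 2]

0: W B5 -> L1 miss  d=D]
1: R B3 -> L1 miss wb->B5  d=-]
2: W B2 -> L0 miss  d=D]
3: R B2 -> L0 hit  d=D]
4: W B2 -> L0 hit  d=D]
5: R B2 -> L0 hit  d=D]
6: R B2 -> L0 hit  d=D]
7: W B2 -> L0 hit  d=D]
8: W B5 -> L1 miss  d=D]
9: R B5 -> L1 hit  d=D]
10: W B5 -> L1 hit  d=D]
11: W B0 -> L0 miss wb->B2  d=D]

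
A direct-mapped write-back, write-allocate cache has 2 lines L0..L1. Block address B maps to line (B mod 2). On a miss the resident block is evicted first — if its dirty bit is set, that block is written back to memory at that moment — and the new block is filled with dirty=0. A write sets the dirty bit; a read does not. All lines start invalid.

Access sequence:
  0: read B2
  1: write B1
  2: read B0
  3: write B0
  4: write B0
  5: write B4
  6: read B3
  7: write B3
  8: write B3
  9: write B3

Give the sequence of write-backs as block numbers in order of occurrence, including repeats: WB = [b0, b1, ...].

  0 | R B2 → L0 miss [-]
  1 | W B1 → L1 miss [D]
  2 | R B0 → L0 miss [-]
  3 | W B0 → L0 hit [D]
  4 | W B0 → L0 hit [D]
  5 | W B4 → L0 miss wb→B0 [D]
  6 | R B3 → L1 miss wb→B1 [-]
  7 | W B3 → L1 hit [D]
  8 | W B3 → L1 hit [D]
  9 | W B3 → L1 hit [D]

WB = [0, 1]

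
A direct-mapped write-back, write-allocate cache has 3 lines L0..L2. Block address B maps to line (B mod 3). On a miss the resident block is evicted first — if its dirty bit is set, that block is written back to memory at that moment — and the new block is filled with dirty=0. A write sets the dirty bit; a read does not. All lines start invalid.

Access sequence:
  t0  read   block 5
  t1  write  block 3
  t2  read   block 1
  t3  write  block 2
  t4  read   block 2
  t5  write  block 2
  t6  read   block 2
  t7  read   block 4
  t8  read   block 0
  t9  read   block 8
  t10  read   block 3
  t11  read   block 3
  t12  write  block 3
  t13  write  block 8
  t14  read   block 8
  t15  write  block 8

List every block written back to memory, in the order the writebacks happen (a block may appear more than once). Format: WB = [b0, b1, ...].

0: R B5 → L2 miss [-]
1: W B3 → L0 miss [D]
2: R B1 → L1 miss [-]
3: W B2 → L2 miss [D]
4: R B2 → L2 hit [D]
5: W B2 → L2 hit [D]
6: R B2 → L2 hit [D]
7: R B4 → L1 miss [-]
8: R B0 → L0 miss wb→B3 [-]
9: R B8 → L2 miss wb→B2 [-]
10: R B3 → L0 miss [-]
11: R B3 → L0 hit [-]
12: W B3 → L0 hit [D]
13: W B8 → L2 hit [D]
14: R B8 → L2 hit [D]
15: W B8 → L2 hit [D]

WB = [3, 2]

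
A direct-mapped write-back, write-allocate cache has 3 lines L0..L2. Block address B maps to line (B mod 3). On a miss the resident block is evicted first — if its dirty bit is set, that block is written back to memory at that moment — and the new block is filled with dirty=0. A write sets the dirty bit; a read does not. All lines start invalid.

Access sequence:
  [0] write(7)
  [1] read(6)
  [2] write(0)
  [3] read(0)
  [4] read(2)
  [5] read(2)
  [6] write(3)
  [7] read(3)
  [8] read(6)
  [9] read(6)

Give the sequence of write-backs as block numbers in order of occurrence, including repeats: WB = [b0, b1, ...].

WB = [0, 3]

0: W B7 -> L1 miss  d=D]
1: R B6 -> L0 miss  d=-]
2: W B0 -> L0 miss  d=D]
3: R B0 -> L0 hit  d=D]
4: R B2 -> L2 miss  d=-]
5: R B2 -> L2 hit  d=-]
6: W B3 -> L0 miss wb->B0  d=D]
7: R B3 -> L0 hit  d=D]
8: R B6 -> L0 miss wb->B3  d=-]
9: R B6 -> L0 hit  d=-]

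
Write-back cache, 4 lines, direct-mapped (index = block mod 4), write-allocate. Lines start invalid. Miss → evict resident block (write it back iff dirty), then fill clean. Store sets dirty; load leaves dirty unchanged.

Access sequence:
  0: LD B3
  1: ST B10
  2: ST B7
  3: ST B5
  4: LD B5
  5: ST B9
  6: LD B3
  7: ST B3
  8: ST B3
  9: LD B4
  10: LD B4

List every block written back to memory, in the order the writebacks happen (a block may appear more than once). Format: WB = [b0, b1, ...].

0: R B3 → L3 miss [-]
1: W B10 → L2 miss [D]
2: W B7 → L3 miss [D]
3: W B5 → L1 miss [D]
4: R B5 → L1 hit [D]
5: W B9 → L1 miss wb→B5 [D]
6: R B3 → L3 miss wb→B7 [-]
7: W B3 → L3 hit [D]
8: W B3 → L3 hit [D]
9: R B4 → L0 miss [-]
10: R B4 → L0 hit [-]

WB = [5, 7]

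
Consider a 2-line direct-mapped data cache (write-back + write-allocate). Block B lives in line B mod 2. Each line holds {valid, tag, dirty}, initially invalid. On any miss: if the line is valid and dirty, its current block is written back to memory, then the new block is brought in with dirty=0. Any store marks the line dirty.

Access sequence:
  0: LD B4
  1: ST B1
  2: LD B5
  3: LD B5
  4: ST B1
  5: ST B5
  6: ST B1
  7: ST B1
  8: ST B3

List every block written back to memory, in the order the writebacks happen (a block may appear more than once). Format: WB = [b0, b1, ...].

WB = [1, 1, 5, 1]

0: R B4 → L0 miss [-]
1: W B1 → L1 miss [D]
2: R B5 → L1 miss wb→B1 [-]
3: R B5 → L1 hit [-]
4: W B1 → L1 miss [D]
5: W B5 → L1 miss wb→B1 [D]
6: W B1 → L1 miss wb→B5 [D]
7: W B1 → L1 hit [D]
8: W B3 → L1 miss wb→B1 [D]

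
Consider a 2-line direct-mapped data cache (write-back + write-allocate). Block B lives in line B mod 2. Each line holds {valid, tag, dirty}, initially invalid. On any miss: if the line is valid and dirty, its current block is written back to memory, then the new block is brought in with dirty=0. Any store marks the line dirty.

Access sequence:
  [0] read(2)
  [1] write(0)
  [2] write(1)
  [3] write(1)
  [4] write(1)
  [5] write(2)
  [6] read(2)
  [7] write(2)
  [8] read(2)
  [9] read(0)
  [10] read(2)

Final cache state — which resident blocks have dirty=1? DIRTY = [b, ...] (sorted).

DIRTY = [1]

  0 | R B2 → L0 miss [-]
  1 | W B0 → L0 miss [D]
  2 | W B1 → L1 miss [D]
  3 | W B1 → L1 hit [D]
  4 | W B1 → L1 hit [D]
  5 | W B2 → L0 miss wb→B0 [D]
  6 | R B2 → L0 hit [D]
  7 | W B2 → L0 hit [D]
  8 | R B2 → L0 hit [D]
  9 | R B0 → L0 miss wb→B2 [-]
  10 | R B2 → L0 miss [-]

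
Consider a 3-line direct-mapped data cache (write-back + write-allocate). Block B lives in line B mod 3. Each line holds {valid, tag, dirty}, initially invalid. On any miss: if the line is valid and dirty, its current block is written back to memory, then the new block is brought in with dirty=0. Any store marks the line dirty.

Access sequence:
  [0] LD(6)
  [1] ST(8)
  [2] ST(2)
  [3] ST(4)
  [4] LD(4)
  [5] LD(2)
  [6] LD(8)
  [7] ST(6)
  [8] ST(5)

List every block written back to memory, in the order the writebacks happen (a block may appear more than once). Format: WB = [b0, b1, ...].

0: R B6 → L0 miss [-]
1: W B8 → L2 miss [D]
2: W B2 → L2 miss wb→B8 [D]
3: W B4 → L1 miss [D]
4: R B4 → L1 hit [D]
5: R B2 → L2 hit [D]
6: R B8 → L2 miss wb→B2 [-]
7: W B6 → L0 hit [D]
8: W B5 → L2 miss [D]

WB = [8, 2]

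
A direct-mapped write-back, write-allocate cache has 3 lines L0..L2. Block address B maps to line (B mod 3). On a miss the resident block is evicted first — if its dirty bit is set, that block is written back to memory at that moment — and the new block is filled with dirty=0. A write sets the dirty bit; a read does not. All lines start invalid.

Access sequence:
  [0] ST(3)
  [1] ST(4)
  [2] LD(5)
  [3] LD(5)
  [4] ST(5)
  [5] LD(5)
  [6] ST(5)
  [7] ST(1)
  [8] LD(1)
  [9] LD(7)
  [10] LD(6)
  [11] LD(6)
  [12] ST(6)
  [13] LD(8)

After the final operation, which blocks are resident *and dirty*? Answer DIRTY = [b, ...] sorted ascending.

0: W B3 → L0 miss [D]
1: W B4 → L1 miss [D]
2: R B5 → L2 miss [-]
3: R B5 → L2 hit [-]
4: W B5 → L2 hit [D]
5: R B5 → L2 hit [D]
6: W B5 → L2 hit [D]
7: W B1 → L1 miss wb→B4 [D]
8: R B1 → L1 hit [D]
9: R B7 → L1 miss wb→B1 [-]
10: R B6 → L0 miss wb→B3 [-]
11: R B6 → L0 hit [-]
12: W B6 → L0 hit [D]
13: R B8 → L2 miss wb→B5 [-]

DIRTY = [6]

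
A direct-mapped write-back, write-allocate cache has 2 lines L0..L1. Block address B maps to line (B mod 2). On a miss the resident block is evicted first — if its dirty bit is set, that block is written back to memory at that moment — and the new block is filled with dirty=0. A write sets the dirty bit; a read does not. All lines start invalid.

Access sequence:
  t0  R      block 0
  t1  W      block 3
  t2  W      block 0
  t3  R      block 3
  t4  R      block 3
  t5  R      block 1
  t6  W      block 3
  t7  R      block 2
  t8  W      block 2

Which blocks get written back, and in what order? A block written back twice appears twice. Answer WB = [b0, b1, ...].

WB = [3, 0]

0: R B0 -> L0 miss  d=-]
1: W B3 -> L1 miss  d=D]
2: W B0 -> L0 hit  d=D]
3: R B3 -> L1 hit  d=D]
4: R B3 -> L1 hit  d=D]
5: R B1 -> L1 miss wb->B3  d=-]
6: W B3 -> L1 miss  d=D]
7: R B2 -> L0 miss wb->B0  d=-]
8: W B2 -> L0 hit  d=D]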